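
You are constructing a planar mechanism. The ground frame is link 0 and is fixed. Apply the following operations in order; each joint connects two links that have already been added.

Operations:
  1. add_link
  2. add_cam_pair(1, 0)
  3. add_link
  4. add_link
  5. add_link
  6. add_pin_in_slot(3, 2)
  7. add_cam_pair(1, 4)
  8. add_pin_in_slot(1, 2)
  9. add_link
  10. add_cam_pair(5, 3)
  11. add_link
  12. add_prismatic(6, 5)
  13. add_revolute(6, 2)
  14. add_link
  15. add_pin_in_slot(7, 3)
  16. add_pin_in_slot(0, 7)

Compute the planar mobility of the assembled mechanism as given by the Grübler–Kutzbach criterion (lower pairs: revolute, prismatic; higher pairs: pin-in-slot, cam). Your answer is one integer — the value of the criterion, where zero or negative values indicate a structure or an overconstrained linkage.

M = 10

(L,J1,J2)=(1,0,0); link0 fixed
link1: (2,0,0)
C 1-0 [J2]: (2,0,1)
link2: (3,0,1)
link3: (4,0,1)
link4: (5,0,1)
PS 3-2 [J2]: (5,0,2)
C 1-4 [J2]: (5,0,3)
PS 1-2 [J2]: (5,0,4)
link5: (6,0,4)
C 5-3 [J2]: (6,0,5)
link6: (7,0,5)
P 6-5 [J1]: (7,1,5)
R 6-2 [J1]: (7,2,5)
link7: (8,2,5)
PS 7-3 [J2]: (8,2,6)
PS 0-7 [J2]: (8,2,7)
Grübler: 3·7 − 2·2 − 7 = 10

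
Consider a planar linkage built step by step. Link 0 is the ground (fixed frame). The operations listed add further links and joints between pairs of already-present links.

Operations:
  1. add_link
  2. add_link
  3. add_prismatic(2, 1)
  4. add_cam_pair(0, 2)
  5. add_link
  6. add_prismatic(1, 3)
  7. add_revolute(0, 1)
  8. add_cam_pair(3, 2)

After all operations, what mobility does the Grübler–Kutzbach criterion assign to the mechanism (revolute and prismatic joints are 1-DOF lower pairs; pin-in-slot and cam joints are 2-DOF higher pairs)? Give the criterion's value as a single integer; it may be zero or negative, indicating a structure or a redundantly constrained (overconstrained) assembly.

M = 1

[1;0;0] (link 0 is ground)
L+ [2;0;0]
L+ [3;0;0]
P(2,1)∈J1 [3;1;0]
C(0,2)∈J2 [3;1;1]
L+ [4;1;1]
P(1,3)∈J1 [4;2;1]
R(0,1)∈J1 [4;3;1]
C(3,2)∈J2 [4;3;2]
mobility = 9 − 6 − 2 = 1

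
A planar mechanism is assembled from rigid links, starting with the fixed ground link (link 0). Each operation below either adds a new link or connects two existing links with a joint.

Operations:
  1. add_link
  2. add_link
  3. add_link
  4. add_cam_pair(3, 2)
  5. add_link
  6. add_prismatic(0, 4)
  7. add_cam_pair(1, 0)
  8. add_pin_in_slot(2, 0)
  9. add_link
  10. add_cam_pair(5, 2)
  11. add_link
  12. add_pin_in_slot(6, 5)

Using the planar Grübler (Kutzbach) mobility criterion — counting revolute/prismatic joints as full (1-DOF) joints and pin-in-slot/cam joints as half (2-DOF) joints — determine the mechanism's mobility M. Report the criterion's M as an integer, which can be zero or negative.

M = 11

ground; <1,0,0>
#1 <2,0,0>
#2 <3,0,0>
#3 <4,0,0>
C:3↔2 J2 <4,0,1>
#4 <5,0,1>
P:0↔4 J1 <5,1,1>
C:1↔0 J2 <5,1,2>
PS:2↔0 J2 <5,1,3>
#5 <6,1,3>
C:5↔2 J2 <6,1,4>
#6 <7,1,4>
PS:6↔5 J2 <7,1,5>
3×6 − 2×1 − 1×5 = 11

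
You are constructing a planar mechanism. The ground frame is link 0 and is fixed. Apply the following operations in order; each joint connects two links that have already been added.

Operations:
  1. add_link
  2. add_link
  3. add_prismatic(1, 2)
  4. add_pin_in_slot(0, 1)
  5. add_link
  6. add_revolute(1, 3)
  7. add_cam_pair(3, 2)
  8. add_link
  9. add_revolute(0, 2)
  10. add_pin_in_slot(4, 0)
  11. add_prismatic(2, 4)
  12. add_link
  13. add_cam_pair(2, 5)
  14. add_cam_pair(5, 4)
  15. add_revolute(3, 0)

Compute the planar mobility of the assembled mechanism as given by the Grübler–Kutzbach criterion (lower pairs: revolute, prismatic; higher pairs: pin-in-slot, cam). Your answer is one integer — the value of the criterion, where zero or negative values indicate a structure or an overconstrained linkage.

M = 0

[1;0;0] (link 0 is ground)
L+ [2;0;0]
L+ [3;0;0]
P(1,2)∈J1 [3;1;0]
PS(0,1)∈J2 [3;1;1]
L+ [4;1;1]
R(1,3)∈J1 [4;2;1]
C(3,2)∈J2 [4;2;2]
L+ [5;2;2]
R(0,2)∈J1 [5;3;2]
PS(4,0)∈J2 [5;3;3]
P(2,4)∈J1 [5;4;3]
L+ [6;4;3]
C(2,5)∈J2 [6;4;4]
C(5,4)∈J2 [6;4;5]
R(3,0)∈J1 [6;5;5]
mobility = 15 − 10 − 5 = 0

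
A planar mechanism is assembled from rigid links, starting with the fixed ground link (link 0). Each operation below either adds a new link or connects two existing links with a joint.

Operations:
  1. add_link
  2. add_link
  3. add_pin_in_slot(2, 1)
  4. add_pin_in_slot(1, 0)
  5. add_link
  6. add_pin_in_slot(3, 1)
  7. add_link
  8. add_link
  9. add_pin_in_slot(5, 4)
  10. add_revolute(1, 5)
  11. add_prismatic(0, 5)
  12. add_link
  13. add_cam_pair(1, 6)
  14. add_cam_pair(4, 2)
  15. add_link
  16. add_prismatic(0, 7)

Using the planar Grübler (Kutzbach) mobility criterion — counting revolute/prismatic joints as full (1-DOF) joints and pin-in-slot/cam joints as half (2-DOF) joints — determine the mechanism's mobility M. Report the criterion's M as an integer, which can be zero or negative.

M = 9

[1;0;0] (link 0 is ground)
L+ [2;0;0]
L+ [3;0;0]
PS(2,1)∈J2 [3;0;1]
PS(1,0)∈J2 [3;0;2]
L+ [4;0;2]
PS(3,1)∈J2 [4;0;3]
L+ [5;0;3]
L+ [6;0;3]
PS(5,4)∈J2 [6;0;4]
R(1,5)∈J1 [6;1;4]
P(0,5)∈J1 [6;2;4]
L+ [7;2;4]
C(1,6)∈J2 [7;2;5]
C(4,2)∈J2 [7;2;6]
L+ [8;2;6]
P(0,7)∈J1 [8;3;6]
mobility = 21 − 6 − 6 = 9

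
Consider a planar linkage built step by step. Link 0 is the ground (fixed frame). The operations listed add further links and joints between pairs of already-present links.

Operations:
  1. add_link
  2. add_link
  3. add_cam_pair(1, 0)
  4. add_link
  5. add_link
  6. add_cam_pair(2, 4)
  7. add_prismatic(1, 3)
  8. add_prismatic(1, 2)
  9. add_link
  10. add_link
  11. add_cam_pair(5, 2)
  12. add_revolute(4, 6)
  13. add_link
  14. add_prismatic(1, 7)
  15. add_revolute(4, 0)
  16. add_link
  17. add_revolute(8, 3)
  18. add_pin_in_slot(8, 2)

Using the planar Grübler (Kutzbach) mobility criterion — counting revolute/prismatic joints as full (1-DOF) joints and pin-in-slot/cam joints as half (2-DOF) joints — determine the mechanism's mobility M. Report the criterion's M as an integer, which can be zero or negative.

M = 8

ground; <1,0,0>
#1 <2,0,0>
#2 <3,0,0>
C:1↔0 J2 <3,0,1>
#3 <4,0,1>
#4 <5,0,1>
C:2↔4 J2 <5,0,2>
P:1↔3 J1 <5,1,2>
P:1↔2 J1 <5,2,2>
#5 <6,2,2>
#6 <7,2,2>
C:5↔2 J2 <7,2,3>
R:4↔6 J1 <7,3,3>
#7 <8,3,3>
P:1↔7 J1 <8,4,3>
R:4↔0 J1 <8,5,3>
#8 <9,5,3>
R:8↔3 J1 <9,6,3>
PS:8↔2 J2 <9,6,4>
3×8 − 2×6 − 1×4 = 8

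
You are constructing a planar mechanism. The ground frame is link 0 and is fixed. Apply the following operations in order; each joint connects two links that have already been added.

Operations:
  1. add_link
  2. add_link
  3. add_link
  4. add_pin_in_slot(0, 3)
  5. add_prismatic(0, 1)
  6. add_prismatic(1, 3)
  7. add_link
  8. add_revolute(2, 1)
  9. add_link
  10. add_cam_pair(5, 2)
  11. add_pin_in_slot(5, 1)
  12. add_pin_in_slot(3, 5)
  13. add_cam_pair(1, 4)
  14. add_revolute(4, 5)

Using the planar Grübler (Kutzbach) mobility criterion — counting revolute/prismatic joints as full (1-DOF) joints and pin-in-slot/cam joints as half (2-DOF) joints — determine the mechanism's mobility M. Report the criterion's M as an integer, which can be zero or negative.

L=1 J1=0 J2=0
add link → L=2 J1=0 J2=0
add link → L=3 J1=0 J2=0
add link → L=4 J1=0 J2=0
PS@0,3 dof=2 J2 → L=4 J1=0 J2=1
P@0,1 dof=1 J1 → L=4 J1=1 J2=1
P@1,3 dof=1 J1 → L=4 J1=2 J2=1
add link → L=5 J1=2 J2=1
R@2,1 dof=1 J1 → L=5 J1=3 J2=1
add link → L=6 J1=3 J2=1
C@5,2 dof=2 J2 → L=6 J1=3 J2=2
PS@5,1 dof=2 J2 → L=6 J1=3 J2=3
PS@3,5 dof=2 J2 → L=6 J1=3 J2=4
C@1,4 dof=2 J2 → L=6 J1=3 J2=5
R@4,5 dof=1 J1 → L=6 J1=4 J2=5
M=3(L−1)−2J1−J2=3·5−2·4−5=2

M = 2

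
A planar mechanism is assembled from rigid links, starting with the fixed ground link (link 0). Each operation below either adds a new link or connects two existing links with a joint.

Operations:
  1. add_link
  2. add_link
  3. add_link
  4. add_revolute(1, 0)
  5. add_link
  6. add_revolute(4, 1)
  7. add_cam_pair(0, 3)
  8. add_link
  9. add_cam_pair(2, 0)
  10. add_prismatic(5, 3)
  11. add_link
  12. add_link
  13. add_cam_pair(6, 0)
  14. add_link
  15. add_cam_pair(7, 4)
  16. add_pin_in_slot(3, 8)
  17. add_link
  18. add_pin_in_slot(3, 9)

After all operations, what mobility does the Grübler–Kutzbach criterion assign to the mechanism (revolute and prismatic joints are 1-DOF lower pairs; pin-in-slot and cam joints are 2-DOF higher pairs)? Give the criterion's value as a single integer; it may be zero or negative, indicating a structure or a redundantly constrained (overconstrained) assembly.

M = 15

L=1 J1=0 J2=0
add link → L=2 J1=0 J2=0
add link → L=3 J1=0 J2=0
add link → L=4 J1=0 J2=0
R@1,0 dof=1 J1 → L=4 J1=1 J2=0
add link → L=5 J1=1 J2=0
R@4,1 dof=1 J1 → L=5 J1=2 J2=0
C@0,3 dof=2 J2 → L=5 J1=2 J2=1
add link → L=6 J1=2 J2=1
C@2,0 dof=2 J2 → L=6 J1=2 J2=2
P@5,3 dof=1 J1 → L=6 J1=3 J2=2
add link → L=7 J1=3 J2=2
add link → L=8 J1=3 J2=2
C@6,0 dof=2 J2 → L=8 J1=3 J2=3
add link → L=9 J1=3 J2=3
C@7,4 dof=2 J2 → L=9 J1=3 J2=4
PS@3,8 dof=2 J2 → L=9 J1=3 J2=5
add link → L=10 J1=3 J2=5
PS@3,9 dof=2 J2 → L=10 J1=3 J2=6
M=3(L−1)−2J1−J2=3·9−2·3−6=15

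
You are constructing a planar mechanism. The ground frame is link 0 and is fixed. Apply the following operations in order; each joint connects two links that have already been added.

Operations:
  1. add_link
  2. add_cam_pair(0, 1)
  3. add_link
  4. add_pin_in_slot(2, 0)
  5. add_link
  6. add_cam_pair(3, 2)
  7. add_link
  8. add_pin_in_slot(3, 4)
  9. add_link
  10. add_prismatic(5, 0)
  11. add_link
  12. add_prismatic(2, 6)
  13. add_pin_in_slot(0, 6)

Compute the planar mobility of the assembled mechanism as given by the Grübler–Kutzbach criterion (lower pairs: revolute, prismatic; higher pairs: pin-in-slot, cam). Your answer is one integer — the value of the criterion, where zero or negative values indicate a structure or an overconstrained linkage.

M = 9

(L,J1,J2)=(1,0,0); link0 fixed
link1: (2,0,0)
C 0-1 [J2]: (2,0,1)
link2: (3,0,1)
PS 2-0 [J2]: (3,0,2)
link3: (4,0,2)
C 3-2 [J2]: (4,0,3)
link4: (5,0,3)
PS 3-4 [J2]: (5,0,4)
link5: (6,0,4)
P 5-0 [J1]: (6,1,4)
link6: (7,1,4)
P 2-6 [J1]: (7,2,4)
PS 0-6 [J2]: (7,2,5)
Grübler: 3·6 − 2·2 − 5 = 9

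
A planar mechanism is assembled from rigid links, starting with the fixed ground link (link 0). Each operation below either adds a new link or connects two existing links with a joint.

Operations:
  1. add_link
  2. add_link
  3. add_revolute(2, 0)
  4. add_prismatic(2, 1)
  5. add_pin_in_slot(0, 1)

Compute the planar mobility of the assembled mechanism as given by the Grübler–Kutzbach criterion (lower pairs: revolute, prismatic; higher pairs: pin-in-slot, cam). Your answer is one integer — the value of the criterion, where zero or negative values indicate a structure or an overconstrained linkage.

M = 1

L=1 J1=0 J2=0
add link → L=2 J1=0 J2=0
add link → L=3 J1=0 J2=0
R@2,0 dof=1 J1 → L=3 J1=1 J2=0
P@2,1 dof=1 J1 → L=3 J1=2 J2=0
PS@0,1 dof=2 J2 → L=3 J1=2 J2=1
M=3(L−1)−2J1−J2=3·2−2·2−1=1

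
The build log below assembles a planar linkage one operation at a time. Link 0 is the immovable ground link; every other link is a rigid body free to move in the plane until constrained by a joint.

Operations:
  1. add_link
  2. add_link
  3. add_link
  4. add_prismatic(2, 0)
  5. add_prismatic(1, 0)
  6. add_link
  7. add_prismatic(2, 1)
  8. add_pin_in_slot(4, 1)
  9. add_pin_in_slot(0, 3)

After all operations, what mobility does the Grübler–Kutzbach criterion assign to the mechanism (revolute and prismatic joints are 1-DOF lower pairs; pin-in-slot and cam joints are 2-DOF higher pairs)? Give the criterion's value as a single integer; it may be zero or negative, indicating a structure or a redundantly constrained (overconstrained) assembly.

M = 4

link 0 = ground. State L|J1|J2 = 1|0|0
+link1  2|0|0
+link2  3|0|0
+link3  4|0|0
P(2,0) f=1→J1  4|1|0
P(1,0) f=1→J1  4|2|0
+link4  5|2|0
P(2,1) f=1→J1  5|3|0
PS(4,1) f=2→J2  5|3|1
PS(0,3) f=2→J2  5|3|2
M = 3(5−1)−2·3−2 = 12−6−2 = 4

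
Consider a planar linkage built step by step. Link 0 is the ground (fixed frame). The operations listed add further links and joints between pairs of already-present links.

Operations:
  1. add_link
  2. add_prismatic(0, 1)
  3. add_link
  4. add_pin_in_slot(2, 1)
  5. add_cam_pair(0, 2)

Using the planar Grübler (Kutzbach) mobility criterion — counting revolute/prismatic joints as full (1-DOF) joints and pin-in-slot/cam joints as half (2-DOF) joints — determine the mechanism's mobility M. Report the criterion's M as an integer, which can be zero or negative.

(L,J1,J2)=(1,0,0); link0 fixed
link1: (2,0,0)
P 0-1 [J1]: (2,1,0)
link2: (3,1,0)
PS 2-1 [J2]: (3,1,1)
C 0-2 [J2]: (3,1,2)
Grübler: 3·2 − 2·1 − 2 = 2

M = 2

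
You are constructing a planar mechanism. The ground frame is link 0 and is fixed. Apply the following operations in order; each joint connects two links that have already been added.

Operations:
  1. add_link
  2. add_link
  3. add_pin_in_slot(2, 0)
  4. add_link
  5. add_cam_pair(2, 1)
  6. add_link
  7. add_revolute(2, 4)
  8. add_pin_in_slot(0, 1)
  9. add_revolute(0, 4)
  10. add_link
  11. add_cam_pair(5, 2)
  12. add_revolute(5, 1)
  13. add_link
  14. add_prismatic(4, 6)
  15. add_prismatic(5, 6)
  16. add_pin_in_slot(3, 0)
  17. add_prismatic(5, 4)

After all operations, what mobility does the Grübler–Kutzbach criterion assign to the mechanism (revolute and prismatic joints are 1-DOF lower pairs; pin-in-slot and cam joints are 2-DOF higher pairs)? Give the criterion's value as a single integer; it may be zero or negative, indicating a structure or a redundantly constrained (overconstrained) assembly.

[1;0;0] (link 0 is ground)
L+ [2;0;0]
L+ [3;0;0]
PS(2,0)∈J2 [3;0;1]
L+ [4;0;1]
C(2,1)∈J2 [4;0;2]
L+ [5;0;2]
R(2,4)∈J1 [5;1;2]
PS(0,1)∈J2 [5;1;3]
R(0,4)∈J1 [5;2;3]
L+ [6;2;3]
C(5,2)∈J2 [6;2;4]
R(5,1)∈J1 [6;3;4]
L+ [7;3;4]
P(4,6)∈J1 [7;4;4]
P(5,6)∈J1 [7;5;4]
PS(3,0)∈J2 [7;5;5]
P(5,4)∈J1 [7;6;5]
mobility = 18 − 12 − 5 = 1

M = 1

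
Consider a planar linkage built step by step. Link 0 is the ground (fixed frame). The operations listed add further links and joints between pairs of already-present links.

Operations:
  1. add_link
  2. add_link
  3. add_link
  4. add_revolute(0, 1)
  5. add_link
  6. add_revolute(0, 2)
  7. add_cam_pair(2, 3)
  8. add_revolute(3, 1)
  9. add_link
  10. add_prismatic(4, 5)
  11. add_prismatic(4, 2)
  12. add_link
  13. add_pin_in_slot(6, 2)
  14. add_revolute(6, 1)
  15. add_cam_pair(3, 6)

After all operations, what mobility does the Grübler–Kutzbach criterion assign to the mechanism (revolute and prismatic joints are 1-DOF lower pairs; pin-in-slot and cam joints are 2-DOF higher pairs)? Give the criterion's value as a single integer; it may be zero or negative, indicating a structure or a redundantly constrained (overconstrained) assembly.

L=1 J1=0 J2=0
add link → L=2 J1=0 J2=0
add link → L=3 J1=0 J2=0
add link → L=4 J1=0 J2=0
R@0,1 dof=1 J1 → L=4 J1=1 J2=0
add link → L=5 J1=1 J2=0
R@0,2 dof=1 J1 → L=5 J1=2 J2=0
C@2,3 dof=2 J2 → L=5 J1=2 J2=1
R@3,1 dof=1 J1 → L=5 J1=3 J2=1
add link → L=6 J1=3 J2=1
P@4,5 dof=1 J1 → L=6 J1=4 J2=1
P@4,2 dof=1 J1 → L=6 J1=5 J2=1
add link → L=7 J1=5 J2=1
PS@6,2 dof=2 J2 → L=7 J1=5 J2=2
R@6,1 dof=1 J1 → L=7 J1=6 J2=2
C@3,6 dof=2 J2 → L=7 J1=6 J2=3
M=3(L−1)−2J1−J2=3·6−2·6−3=3

M = 3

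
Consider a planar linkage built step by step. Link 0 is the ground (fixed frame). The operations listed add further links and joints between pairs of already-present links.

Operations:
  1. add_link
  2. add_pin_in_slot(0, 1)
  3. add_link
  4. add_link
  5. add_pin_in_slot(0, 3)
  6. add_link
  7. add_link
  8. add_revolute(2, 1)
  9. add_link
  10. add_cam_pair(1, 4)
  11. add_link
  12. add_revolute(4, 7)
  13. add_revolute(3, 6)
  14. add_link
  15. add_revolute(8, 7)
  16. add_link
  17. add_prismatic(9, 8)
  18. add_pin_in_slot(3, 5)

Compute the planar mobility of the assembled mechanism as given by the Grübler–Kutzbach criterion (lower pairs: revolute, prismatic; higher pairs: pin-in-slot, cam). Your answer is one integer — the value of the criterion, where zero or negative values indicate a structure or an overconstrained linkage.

M = 13

(L,J1,J2)=(1,0,0); link0 fixed
link1: (2,0,0)
PS 0-1 [J2]: (2,0,1)
link2: (3,0,1)
link3: (4,0,1)
PS 0-3 [J2]: (4,0,2)
link4: (5,0,2)
link5: (6,0,2)
R 2-1 [J1]: (6,1,2)
link6: (7,1,2)
C 1-4 [J2]: (7,1,3)
link7: (8,1,3)
R 4-7 [J1]: (8,2,3)
R 3-6 [J1]: (8,3,3)
link8: (9,3,3)
R 8-7 [J1]: (9,4,3)
link9: (10,4,3)
P 9-8 [J1]: (10,5,3)
PS 3-5 [J2]: (10,5,4)
Grübler: 3·9 − 2·5 − 4 = 13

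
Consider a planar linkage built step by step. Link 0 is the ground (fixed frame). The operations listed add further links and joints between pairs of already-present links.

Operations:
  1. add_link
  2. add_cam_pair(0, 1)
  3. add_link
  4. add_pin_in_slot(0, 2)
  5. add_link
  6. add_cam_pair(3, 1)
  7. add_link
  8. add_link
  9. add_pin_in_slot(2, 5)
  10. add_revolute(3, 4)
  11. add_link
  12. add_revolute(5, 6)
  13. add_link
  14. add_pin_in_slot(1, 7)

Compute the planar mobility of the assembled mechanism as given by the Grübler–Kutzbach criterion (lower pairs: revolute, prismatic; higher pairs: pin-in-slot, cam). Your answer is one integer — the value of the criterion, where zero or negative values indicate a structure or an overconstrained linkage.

L=1 J1=0 J2=0
add link → L=2 J1=0 J2=0
C@0,1 dof=2 J2 → L=2 J1=0 J2=1
add link → L=3 J1=0 J2=1
PS@0,2 dof=2 J2 → L=3 J1=0 J2=2
add link → L=4 J1=0 J2=2
C@3,1 dof=2 J2 → L=4 J1=0 J2=3
add link → L=5 J1=0 J2=3
add link → L=6 J1=0 J2=3
PS@2,5 dof=2 J2 → L=6 J1=0 J2=4
R@3,4 dof=1 J1 → L=6 J1=1 J2=4
add link → L=7 J1=1 J2=4
R@5,6 dof=1 J1 → L=7 J1=2 J2=4
add link → L=8 J1=2 J2=4
PS@1,7 dof=2 J2 → L=8 J1=2 J2=5
M=3(L−1)−2J1−J2=3·7−2·2−5=12

M = 12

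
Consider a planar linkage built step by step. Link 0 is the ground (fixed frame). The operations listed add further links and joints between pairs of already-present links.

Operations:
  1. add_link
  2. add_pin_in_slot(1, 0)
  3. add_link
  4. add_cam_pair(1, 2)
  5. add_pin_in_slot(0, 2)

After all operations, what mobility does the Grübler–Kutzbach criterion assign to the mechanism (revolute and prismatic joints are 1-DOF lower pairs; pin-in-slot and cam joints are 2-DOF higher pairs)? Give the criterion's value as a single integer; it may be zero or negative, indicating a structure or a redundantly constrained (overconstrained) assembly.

ground; <1,0,0>
#1 <2,0,0>
PS:1↔0 J2 <2,0,1>
#2 <3,0,1>
C:1↔2 J2 <3,0,2>
PS:0↔2 J2 <3,0,3>
3×2 − 2×0 − 1×3 = 3

M = 3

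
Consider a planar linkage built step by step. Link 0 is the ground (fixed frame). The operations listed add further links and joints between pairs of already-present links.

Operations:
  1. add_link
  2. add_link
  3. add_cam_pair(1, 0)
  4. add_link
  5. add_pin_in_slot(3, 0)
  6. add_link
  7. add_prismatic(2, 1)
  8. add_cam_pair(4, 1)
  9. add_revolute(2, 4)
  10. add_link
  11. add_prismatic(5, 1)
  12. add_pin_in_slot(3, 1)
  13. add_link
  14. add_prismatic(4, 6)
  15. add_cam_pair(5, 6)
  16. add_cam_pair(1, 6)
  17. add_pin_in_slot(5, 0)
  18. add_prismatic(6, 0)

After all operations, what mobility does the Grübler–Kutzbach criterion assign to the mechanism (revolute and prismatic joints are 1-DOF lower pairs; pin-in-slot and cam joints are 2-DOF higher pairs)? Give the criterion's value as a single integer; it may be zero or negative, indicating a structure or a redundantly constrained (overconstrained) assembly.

M = 1

(L,J1,J2)=(1,0,0); link0 fixed
link1: (2,0,0)
link2: (3,0,0)
C 1-0 [J2]: (3,0,1)
link3: (4,0,1)
PS 3-0 [J2]: (4,0,2)
link4: (5,0,2)
P 2-1 [J1]: (5,1,2)
C 4-1 [J2]: (5,1,3)
R 2-4 [J1]: (5,2,3)
link5: (6,2,3)
P 5-1 [J1]: (6,3,3)
PS 3-1 [J2]: (6,3,4)
link6: (7,3,4)
P 4-6 [J1]: (7,4,4)
C 5-6 [J2]: (7,4,5)
C 1-6 [J2]: (7,4,6)
PS 5-0 [J2]: (7,4,7)
P 6-0 [J1]: (7,5,7)
Grübler: 3·6 − 2·5 − 7 = 1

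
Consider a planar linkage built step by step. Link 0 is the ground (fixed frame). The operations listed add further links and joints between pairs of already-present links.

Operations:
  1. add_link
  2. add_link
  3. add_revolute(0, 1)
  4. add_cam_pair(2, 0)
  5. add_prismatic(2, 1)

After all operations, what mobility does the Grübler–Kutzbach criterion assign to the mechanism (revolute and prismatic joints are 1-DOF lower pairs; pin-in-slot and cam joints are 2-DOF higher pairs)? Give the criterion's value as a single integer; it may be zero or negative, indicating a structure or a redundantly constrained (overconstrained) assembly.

(L,J1,J2)=(1,0,0); link0 fixed
link1: (2,0,0)
link2: (3,0,0)
R 0-1 [J1]: (3,1,0)
C 2-0 [J2]: (3,1,1)
P 2-1 [J1]: (3,2,1)
Grübler: 3·2 − 2·2 − 1 = 1

M = 1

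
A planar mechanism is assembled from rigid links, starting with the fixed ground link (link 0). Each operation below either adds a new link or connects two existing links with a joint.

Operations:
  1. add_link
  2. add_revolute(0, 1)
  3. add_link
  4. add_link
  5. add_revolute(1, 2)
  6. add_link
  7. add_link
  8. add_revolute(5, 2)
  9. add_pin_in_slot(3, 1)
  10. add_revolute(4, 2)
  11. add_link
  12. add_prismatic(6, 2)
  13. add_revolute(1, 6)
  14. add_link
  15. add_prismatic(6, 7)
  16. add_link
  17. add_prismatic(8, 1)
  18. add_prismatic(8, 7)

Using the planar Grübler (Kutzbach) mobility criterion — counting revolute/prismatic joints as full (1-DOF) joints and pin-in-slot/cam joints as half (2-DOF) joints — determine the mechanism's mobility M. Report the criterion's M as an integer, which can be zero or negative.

(L,J1,J2)=(1,0,0); link0 fixed
link1: (2,0,0)
R 0-1 [J1]: (2,1,0)
link2: (3,1,0)
link3: (4,1,0)
R 1-2 [J1]: (4,2,0)
link4: (5,2,0)
link5: (6,2,0)
R 5-2 [J1]: (6,3,0)
PS 3-1 [J2]: (6,3,1)
R 4-2 [J1]: (6,4,1)
link6: (7,4,1)
P 6-2 [J1]: (7,5,1)
R 1-6 [J1]: (7,6,1)
link7: (8,6,1)
P 6-7 [J1]: (8,7,1)
link8: (9,7,1)
P 8-1 [J1]: (9,8,1)
P 8-7 [J1]: (9,9,1)
Grübler: 3·8 − 2·9 − 1 = 5

M = 5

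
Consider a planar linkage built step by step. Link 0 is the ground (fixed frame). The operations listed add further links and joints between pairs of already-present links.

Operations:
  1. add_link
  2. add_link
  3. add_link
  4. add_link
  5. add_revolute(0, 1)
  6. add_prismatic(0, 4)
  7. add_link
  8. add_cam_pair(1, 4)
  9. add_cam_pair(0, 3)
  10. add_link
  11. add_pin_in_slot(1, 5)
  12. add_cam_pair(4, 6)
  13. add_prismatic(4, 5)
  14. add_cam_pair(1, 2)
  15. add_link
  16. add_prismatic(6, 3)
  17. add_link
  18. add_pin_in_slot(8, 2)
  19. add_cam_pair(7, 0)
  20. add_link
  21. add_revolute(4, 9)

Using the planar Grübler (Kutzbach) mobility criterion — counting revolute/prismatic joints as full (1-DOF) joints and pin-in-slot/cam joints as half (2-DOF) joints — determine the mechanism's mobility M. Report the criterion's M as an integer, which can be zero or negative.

M = 10

L=1 J1=0 J2=0
add link → L=2 J1=0 J2=0
add link → L=3 J1=0 J2=0
add link → L=4 J1=0 J2=0
add link → L=5 J1=0 J2=0
R@0,1 dof=1 J1 → L=5 J1=1 J2=0
P@0,4 dof=1 J1 → L=5 J1=2 J2=0
add link → L=6 J1=2 J2=0
C@1,4 dof=2 J2 → L=6 J1=2 J2=1
C@0,3 dof=2 J2 → L=6 J1=2 J2=2
add link → L=7 J1=2 J2=2
PS@1,5 dof=2 J2 → L=7 J1=2 J2=3
C@4,6 dof=2 J2 → L=7 J1=2 J2=4
P@4,5 dof=1 J1 → L=7 J1=3 J2=4
C@1,2 dof=2 J2 → L=7 J1=3 J2=5
add link → L=8 J1=3 J2=5
P@6,3 dof=1 J1 → L=8 J1=4 J2=5
add link → L=9 J1=4 J2=5
PS@8,2 dof=2 J2 → L=9 J1=4 J2=6
C@7,0 dof=2 J2 → L=9 J1=4 J2=7
add link → L=10 J1=4 J2=7
R@4,9 dof=1 J1 → L=10 J1=5 J2=7
M=3(L−1)−2J1−J2=3·9−2·5−7=10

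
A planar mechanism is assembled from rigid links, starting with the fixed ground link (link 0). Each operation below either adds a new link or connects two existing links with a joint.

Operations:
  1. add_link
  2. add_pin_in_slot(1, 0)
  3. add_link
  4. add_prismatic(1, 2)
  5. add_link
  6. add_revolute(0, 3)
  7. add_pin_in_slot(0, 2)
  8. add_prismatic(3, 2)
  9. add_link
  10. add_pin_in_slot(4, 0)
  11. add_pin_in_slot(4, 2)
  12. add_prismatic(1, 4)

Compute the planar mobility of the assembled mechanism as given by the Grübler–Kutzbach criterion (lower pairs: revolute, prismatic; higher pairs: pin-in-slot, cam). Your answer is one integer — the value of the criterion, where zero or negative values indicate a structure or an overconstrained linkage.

M = 0

(L,J1,J2)=(1,0,0); link0 fixed
link1: (2,0,0)
PS 1-0 [J2]: (2,0,1)
link2: (3,0,1)
P 1-2 [J1]: (3,1,1)
link3: (4,1,1)
R 0-3 [J1]: (4,2,1)
PS 0-2 [J2]: (4,2,2)
P 3-2 [J1]: (4,3,2)
link4: (5,3,2)
PS 4-0 [J2]: (5,3,3)
PS 4-2 [J2]: (5,3,4)
P 1-4 [J1]: (5,4,4)
Grübler: 3·4 − 2·4 − 4 = 0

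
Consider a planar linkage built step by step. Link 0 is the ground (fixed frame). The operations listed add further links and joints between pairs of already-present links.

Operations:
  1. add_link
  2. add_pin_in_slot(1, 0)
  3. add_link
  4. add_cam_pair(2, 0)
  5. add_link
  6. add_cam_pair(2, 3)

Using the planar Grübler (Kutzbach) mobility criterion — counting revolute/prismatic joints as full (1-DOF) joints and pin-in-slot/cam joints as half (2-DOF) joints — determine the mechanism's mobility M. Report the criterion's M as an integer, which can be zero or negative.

(L,J1,J2)=(1,0,0); link0 fixed
link1: (2,0,0)
PS 1-0 [J2]: (2,0,1)
link2: (3,0,1)
C 2-0 [J2]: (3,0,2)
link3: (4,0,2)
C 2-3 [J2]: (4,0,3)
Grübler: 3·3 − 2·0 − 3 = 6

M = 6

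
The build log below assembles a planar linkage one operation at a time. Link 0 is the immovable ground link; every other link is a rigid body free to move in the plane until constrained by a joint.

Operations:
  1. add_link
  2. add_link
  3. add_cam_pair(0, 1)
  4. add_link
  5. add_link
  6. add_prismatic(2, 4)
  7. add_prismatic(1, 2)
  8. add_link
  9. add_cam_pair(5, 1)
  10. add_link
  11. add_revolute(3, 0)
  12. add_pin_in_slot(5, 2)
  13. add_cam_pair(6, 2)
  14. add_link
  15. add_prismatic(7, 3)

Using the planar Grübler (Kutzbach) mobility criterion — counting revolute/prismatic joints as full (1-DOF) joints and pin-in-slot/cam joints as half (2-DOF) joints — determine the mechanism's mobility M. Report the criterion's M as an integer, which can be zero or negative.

M = 9

(L,J1,J2)=(1,0,0); link0 fixed
link1: (2,0,0)
link2: (3,0,0)
C 0-1 [J2]: (3,0,1)
link3: (4,0,1)
link4: (5,0,1)
P 2-4 [J1]: (5,1,1)
P 1-2 [J1]: (5,2,1)
link5: (6,2,1)
C 5-1 [J2]: (6,2,2)
link6: (7,2,2)
R 3-0 [J1]: (7,3,2)
PS 5-2 [J2]: (7,3,3)
C 6-2 [J2]: (7,3,4)
link7: (8,3,4)
P 7-3 [J1]: (8,4,4)
Grübler: 3·7 − 2·4 − 4 = 9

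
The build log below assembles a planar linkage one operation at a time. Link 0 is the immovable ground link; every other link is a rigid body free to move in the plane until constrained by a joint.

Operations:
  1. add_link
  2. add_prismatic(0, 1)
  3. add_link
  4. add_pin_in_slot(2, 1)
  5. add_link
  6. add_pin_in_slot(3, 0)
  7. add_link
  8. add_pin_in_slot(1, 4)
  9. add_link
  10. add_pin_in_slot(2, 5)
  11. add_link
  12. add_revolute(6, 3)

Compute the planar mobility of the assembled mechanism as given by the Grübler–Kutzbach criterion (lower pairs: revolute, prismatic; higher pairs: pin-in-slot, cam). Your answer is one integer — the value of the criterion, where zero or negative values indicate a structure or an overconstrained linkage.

(L,J1,J2)=(1,0,0); link0 fixed
link1: (2,0,0)
P 0-1 [J1]: (2,1,0)
link2: (3,1,0)
PS 2-1 [J2]: (3,1,1)
link3: (4,1,1)
PS 3-0 [J2]: (4,1,2)
link4: (5,1,2)
PS 1-4 [J2]: (5,1,3)
link5: (6,1,3)
PS 2-5 [J2]: (6,1,4)
link6: (7,1,4)
R 6-3 [J1]: (7,2,4)
Grübler: 3·6 − 2·2 − 4 = 10

M = 10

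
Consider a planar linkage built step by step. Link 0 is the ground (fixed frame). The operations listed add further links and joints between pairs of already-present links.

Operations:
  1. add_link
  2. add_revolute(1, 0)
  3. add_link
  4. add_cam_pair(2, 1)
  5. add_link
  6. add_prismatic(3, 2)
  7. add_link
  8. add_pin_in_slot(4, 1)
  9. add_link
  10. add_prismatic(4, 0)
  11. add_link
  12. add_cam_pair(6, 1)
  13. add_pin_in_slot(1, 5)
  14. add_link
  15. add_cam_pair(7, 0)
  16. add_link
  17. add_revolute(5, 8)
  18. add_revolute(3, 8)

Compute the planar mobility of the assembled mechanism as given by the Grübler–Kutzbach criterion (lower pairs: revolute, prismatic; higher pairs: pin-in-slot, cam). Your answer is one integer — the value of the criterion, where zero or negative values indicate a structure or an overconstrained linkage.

M = 9

link 0 = ground. State L|J1|J2 = 1|0|0
+link1  2|0|0
R(1,0) f=1→J1  2|1|0
+link2  3|1|0
C(2,1) f=2→J2  3|1|1
+link3  4|1|1
P(3,2) f=1→J1  4|2|1
+link4  5|2|1
PS(4,1) f=2→J2  5|2|2
+link5  6|2|2
P(4,0) f=1→J1  6|3|2
+link6  7|3|2
C(6,1) f=2→J2  7|3|3
PS(1,5) f=2→J2  7|3|4
+link7  8|3|4
C(7,0) f=2→J2  8|3|5
+link8  9|3|5
R(5,8) f=1→J1  9|4|5
R(3,8) f=1→J1  9|5|5
M = 3(9−1)−2·5−5 = 24−10−5 = 9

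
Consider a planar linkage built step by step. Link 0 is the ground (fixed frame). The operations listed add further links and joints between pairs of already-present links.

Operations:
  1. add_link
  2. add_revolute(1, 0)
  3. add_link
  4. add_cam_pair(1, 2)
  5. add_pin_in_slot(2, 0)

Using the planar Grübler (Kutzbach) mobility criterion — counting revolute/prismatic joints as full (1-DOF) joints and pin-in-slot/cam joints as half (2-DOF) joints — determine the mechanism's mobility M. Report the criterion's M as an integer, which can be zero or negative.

M = 2

link 0 = ground. State L|J1|J2 = 1|0|0
+link1  2|0|0
R(1,0) f=1→J1  2|1|0
+link2  3|1|0
C(1,2) f=2→J2  3|1|1
PS(2,0) f=2→J2  3|1|2
M = 3(3−1)−2·1−2 = 6−2−2 = 2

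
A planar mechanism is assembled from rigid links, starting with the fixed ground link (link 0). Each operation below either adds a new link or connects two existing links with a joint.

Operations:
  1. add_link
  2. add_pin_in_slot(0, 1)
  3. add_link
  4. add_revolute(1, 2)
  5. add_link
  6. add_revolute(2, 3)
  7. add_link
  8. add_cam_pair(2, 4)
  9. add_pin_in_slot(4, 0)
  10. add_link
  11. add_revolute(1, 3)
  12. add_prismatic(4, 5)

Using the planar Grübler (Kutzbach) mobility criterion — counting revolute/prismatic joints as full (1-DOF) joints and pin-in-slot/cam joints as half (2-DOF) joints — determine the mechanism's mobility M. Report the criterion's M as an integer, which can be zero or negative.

(L,J1,J2)=(1,0,0); link0 fixed
link1: (2,0,0)
PS 0-1 [J2]: (2,0,1)
link2: (3,0,1)
R 1-2 [J1]: (3,1,1)
link3: (4,1,1)
R 2-3 [J1]: (4,2,1)
link4: (5,2,1)
C 2-4 [J2]: (5,2,2)
PS 4-0 [J2]: (5,2,3)
link5: (6,2,3)
R 1-3 [J1]: (6,3,3)
P 4-5 [J1]: (6,4,3)
Grübler: 3·5 − 2·4 − 3 = 4

M = 4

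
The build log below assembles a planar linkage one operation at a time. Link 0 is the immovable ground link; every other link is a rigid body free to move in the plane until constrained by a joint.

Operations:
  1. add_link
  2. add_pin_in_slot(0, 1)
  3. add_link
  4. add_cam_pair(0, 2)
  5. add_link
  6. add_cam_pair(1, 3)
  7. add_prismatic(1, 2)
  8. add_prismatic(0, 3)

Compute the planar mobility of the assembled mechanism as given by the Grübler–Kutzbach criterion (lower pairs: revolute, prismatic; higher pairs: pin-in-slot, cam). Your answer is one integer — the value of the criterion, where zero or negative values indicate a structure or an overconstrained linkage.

M = 2

ground; <1,0,0>
#1 <2,0,0>
PS:0↔1 J2 <2,0,1>
#2 <3,0,1>
C:0↔2 J2 <3,0,2>
#3 <4,0,2>
C:1↔3 J2 <4,0,3>
P:1↔2 J1 <4,1,3>
P:0↔3 J1 <4,2,3>
3×3 − 2×2 − 1×3 = 2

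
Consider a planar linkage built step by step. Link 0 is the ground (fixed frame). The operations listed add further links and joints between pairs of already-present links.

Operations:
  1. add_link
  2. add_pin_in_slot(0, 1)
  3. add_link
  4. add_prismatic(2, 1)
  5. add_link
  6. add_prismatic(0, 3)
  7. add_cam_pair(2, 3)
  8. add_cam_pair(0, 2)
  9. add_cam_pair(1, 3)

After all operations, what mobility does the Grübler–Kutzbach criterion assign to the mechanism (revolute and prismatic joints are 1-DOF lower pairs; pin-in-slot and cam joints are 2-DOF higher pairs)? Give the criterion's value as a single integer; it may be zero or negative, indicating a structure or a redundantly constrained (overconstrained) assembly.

(L,J1,J2)=(1,0,0); link0 fixed
link1: (2,0,0)
PS 0-1 [J2]: (2,0,1)
link2: (3,0,1)
P 2-1 [J1]: (3,1,1)
link3: (4,1,1)
P 0-3 [J1]: (4,2,1)
C 2-3 [J2]: (4,2,2)
C 0-2 [J2]: (4,2,3)
C 1-3 [J2]: (4,2,4)
Grübler: 3·3 − 2·2 − 4 = 1

M = 1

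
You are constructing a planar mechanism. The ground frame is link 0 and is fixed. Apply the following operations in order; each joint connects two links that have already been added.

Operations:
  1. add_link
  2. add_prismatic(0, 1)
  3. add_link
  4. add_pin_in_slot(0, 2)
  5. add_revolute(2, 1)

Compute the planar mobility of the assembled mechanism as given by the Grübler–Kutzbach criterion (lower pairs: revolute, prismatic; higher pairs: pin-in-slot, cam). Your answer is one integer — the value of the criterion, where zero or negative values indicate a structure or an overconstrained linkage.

M = 1

ground; <1,0,0>
#1 <2,0,0>
P:0↔1 J1 <2,1,0>
#2 <3,1,0>
PS:0↔2 J2 <3,1,1>
R:2↔1 J1 <3,2,1>
3×2 − 2×2 − 1×1 = 1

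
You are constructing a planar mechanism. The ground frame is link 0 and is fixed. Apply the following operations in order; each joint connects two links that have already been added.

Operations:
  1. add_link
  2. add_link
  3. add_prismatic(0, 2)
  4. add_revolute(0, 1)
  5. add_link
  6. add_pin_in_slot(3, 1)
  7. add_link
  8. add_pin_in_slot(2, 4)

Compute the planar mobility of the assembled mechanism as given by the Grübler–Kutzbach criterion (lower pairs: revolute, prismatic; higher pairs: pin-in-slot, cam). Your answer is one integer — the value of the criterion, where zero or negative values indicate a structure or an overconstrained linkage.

ground; <1,0,0>
#1 <2,0,0>
#2 <3,0,0>
P:0↔2 J1 <3,1,0>
R:0↔1 J1 <3,2,0>
#3 <4,2,0>
PS:3↔1 J2 <4,2,1>
#4 <5,2,1>
PS:2↔4 J2 <5,2,2>
3×4 − 2×2 − 1×2 = 6

M = 6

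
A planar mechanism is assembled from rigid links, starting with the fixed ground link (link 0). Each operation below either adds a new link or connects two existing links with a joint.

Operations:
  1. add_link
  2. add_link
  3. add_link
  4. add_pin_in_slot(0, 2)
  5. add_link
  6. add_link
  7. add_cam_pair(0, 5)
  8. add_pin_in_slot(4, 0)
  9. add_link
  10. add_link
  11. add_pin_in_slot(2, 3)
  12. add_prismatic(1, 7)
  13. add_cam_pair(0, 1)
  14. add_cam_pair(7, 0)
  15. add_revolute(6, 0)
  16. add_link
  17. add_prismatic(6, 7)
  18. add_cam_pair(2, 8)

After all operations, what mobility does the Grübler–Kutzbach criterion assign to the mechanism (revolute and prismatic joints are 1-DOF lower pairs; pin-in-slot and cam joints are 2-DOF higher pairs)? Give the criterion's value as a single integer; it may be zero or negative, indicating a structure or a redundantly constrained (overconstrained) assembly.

link 0 = ground. State L|J1|J2 = 1|0|0
+link1  2|0|0
+link2  3|0|0
+link3  4|0|0
PS(0,2) f=2→J2  4|0|1
+link4  5|0|1
+link5  6|0|1
C(0,5) f=2→J2  6|0|2
PS(4,0) f=2→J2  6|0|3
+link6  7|0|3
+link7  8|0|3
PS(2,3) f=2→J2  8|0|4
P(1,7) f=1→J1  8|1|4
C(0,1) f=2→J2  8|1|5
C(7,0) f=2→J2  8|1|6
R(6,0) f=1→J1  8|2|6
+link8  9|2|6
P(6,7) f=1→J1  9|3|6
C(2,8) f=2→J2  9|3|7
M = 3(9−1)−2·3−7 = 24−6−7 = 11

M = 11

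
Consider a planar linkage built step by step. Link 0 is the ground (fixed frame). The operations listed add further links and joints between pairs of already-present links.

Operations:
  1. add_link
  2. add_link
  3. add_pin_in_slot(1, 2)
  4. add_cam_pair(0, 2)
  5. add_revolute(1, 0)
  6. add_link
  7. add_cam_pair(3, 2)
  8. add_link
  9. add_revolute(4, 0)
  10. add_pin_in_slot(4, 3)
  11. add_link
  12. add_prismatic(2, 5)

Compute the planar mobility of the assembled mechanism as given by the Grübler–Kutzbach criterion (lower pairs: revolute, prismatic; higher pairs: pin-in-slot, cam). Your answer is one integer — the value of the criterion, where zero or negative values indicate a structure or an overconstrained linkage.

L=1 J1=0 J2=0
add link → L=2 J1=0 J2=0
add link → L=3 J1=0 J2=0
PS@1,2 dof=2 J2 → L=3 J1=0 J2=1
C@0,2 dof=2 J2 → L=3 J1=0 J2=2
R@1,0 dof=1 J1 → L=3 J1=1 J2=2
add link → L=4 J1=1 J2=2
C@3,2 dof=2 J2 → L=4 J1=1 J2=3
add link → L=5 J1=1 J2=3
R@4,0 dof=1 J1 → L=5 J1=2 J2=3
PS@4,3 dof=2 J2 → L=5 J1=2 J2=4
add link → L=6 J1=2 J2=4
P@2,5 dof=1 J1 → L=6 J1=3 J2=4
M=3(L−1)−2J1−J2=3·5−2·3−4=5

M = 5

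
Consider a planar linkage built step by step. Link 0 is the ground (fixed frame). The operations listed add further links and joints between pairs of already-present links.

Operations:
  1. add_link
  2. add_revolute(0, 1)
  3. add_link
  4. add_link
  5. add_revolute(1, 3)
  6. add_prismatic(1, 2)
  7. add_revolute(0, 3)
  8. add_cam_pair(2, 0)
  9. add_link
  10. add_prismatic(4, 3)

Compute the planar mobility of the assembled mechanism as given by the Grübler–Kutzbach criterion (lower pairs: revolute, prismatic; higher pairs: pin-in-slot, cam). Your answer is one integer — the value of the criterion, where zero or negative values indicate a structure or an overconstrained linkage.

M = 1

(L,J1,J2)=(1,0,0); link0 fixed
link1: (2,0,0)
R 0-1 [J1]: (2,1,0)
link2: (3,1,0)
link3: (4,1,0)
R 1-3 [J1]: (4,2,0)
P 1-2 [J1]: (4,3,0)
R 0-3 [J1]: (4,4,0)
C 2-0 [J2]: (4,4,1)
link4: (5,4,1)
P 4-3 [J1]: (5,5,1)
Grübler: 3·4 − 2·5 − 1 = 1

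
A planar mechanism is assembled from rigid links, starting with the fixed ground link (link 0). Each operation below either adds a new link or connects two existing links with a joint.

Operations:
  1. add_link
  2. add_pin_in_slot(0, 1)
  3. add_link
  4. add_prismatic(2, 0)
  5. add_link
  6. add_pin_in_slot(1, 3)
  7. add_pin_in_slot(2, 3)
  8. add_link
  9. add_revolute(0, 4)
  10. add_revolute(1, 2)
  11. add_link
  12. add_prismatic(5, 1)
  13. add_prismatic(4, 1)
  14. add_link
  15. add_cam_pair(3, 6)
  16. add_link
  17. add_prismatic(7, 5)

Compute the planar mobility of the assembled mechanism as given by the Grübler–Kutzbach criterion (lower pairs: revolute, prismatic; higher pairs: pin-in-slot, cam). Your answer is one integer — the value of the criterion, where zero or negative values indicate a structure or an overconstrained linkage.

M = 5

link 0 = ground. State L|J1|J2 = 1|0|0
+link1  2|0|0
PS(0,1) f=2→J2  2|0|1
+link2  3|0|1
P(2,0) f=1→J1  3|1|1
+link3  4|1|1
PS(1,3) f=2→J2  4|1|2
PS(2,3) f=2→J2  4|1|3
+link4  5|1|3
R(0,4) f=1→J1  5|2|3
R(1,2) f=1→J1  5|3|3
+link5  6|3|3
P(5,1) f=1→J1  6|4|3
P(4,1) f=1→J1  6|5|3
+link6  7|5|3
C(3,6) f=2→J2  7|5|4
+link7  8|5|4
P(7,5) f=1→J1  8|6|4
M = 3(8−1)−2·6−4 = 21−12−4 = 5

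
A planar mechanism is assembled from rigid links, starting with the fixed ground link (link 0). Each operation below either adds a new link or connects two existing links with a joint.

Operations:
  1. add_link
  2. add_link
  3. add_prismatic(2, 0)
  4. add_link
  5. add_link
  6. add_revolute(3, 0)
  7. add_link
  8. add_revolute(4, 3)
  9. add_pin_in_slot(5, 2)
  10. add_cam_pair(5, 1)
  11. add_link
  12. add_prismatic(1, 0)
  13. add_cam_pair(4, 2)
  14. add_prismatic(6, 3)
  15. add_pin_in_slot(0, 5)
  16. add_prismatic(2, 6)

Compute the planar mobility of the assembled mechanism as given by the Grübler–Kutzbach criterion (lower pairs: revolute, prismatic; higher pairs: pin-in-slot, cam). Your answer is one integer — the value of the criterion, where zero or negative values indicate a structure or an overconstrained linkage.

M = 2

[1;0;0] (link 0 is ground)
L+ [2;0;0]
L+ [3;0;0]
P(2,0)∈J1 [3;1;0]
L+ [4;1;0]
L+ [5;1;0]
R(3,0)∈J1 [5;2;0]
L+ [6;2;0]
R(4,3)∈J1 [6;3;0]
PS(5,2)∈J2 [6;3;1]
C(5,1)∈J2 [6;3;2]
L+ [7;3;2]
P(1,0)∈J1 [7;4;2]
C(4,2)∈J2 [7;4;3]
P(6,3)∈J1 [7;5;3]
PS(0,5)∈J2 [7;5;4]
P(2,6)∈J1 [7;6;4]
mobility = 18 − 12 − 4 = 2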